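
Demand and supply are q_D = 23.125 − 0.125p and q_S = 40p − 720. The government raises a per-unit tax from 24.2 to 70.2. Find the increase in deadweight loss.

In inverse form: demand p = 185 − 8q, supply p = 18 + 0.025q.
Competitive equilibrium: 185 − 8q = 18 + 0.025q → q* = 20.81, p* = 18.5202.
For a per-unit tax t: Δq = t/8.025, so DWL = ½·t·(t/8.025) = t²/16.05.
At t = 24.2: DWL = 36.4885. At t = 70.2: DWL = 307.043.
Increase = 307.043 − 36.4885 = 270.55.

270.55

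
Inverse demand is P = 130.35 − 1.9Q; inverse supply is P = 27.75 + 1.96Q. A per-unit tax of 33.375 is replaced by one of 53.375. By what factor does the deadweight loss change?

2.558

Competitive equilibrium: 130.35 − 1.9Q = 27.75 + 1.96Q → Q* = 26.5803, P* = 79.8474.
For a per-unit tax t: ΔQ = t/3.86, so DWL = ½·t·(t/3.86) = t²/7.72.
At t = 33.375: DWL = 144.286. At t = 53.375: DWL = 369.027.
Ratio = (53.375/33.375)² = 2.558.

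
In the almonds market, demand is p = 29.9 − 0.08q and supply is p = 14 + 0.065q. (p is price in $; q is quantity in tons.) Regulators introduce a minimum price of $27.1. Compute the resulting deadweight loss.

Competitive equilibrium: 29.9 − 0.08q = 14 + 0.065q → q* = 109.6552, p* = 21.1276.
At the floor p = 27.1, quantity demanded = (29.9 − 27.1)/0.08 = 35.
Sellers' marginal cost at q' = 35: 14 + 0.065·35 = 16.275.
Δq = 109.6552 − 35 = 74.6552; wedge = 27.1 − 16.275 = 10.825.
DWL = ½ × 74.6552 × 10.825 = $404.07.

$404.07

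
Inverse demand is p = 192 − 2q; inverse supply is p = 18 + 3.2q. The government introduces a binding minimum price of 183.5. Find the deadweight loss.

Competitive equilibrium: 192 − 2q = 18 + 3.2q → q* = 33.46154, p* = 125.07692.
At the floor p = 183.5, quantity demanded = (192 − 183.5)/2 = 4.25.
Sellers' marginal cost at q' = 4.25: 18 + 3.2·4.25 = 31.6.
Δq = 33.46154 − 4.25 = 29.21154; wedge = 183.5 − 31.6 = 151.9.
The triangle = ½ × 29.21154 × 151.9 = 2218.62.

2218.62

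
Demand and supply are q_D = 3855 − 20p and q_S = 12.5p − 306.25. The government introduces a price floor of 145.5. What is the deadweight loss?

In inverse form: demand p = 192.75 − 0.05q, supply p = 24.5 + 0.08q.
Competitive equilibrium: 192.75 − 0.05q = 24.5 + 0.08q → q* = 1294.2308, p* = 128.0385.
At the floor p = 145.5, quantity demanded = (192.75 − 145.5)/0.05 = 945.
Sellers' marginal cost at q' = 945: 24.5 + 0.08·945 = 100.1.
Δq = 1294.2308 − 945 = 349.2308; wedge = 145.5 − 100.1 = 45.4.
DWL = ½ × 349.2308 × 45.4 = 7927.54.

7927.54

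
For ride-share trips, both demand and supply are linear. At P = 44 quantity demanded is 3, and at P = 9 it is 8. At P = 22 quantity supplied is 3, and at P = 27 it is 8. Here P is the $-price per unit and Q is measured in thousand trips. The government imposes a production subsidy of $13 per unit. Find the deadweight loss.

$10.56 thousand

Demand slope = (9 − 44)/(8 − 3) = −7, so P = 65 − 7Q.
Supply slope = (27 − 22)/(8 − 3) = 1, so P = 19 + Q.
Competitive equilibrium: 65 − 7Q = 19 + Q → Q* = 5.75, P* = 24.75.
The subsidy lowers effective supply by 13: P = 6 + Q.
New quantity: 65 − 7Q = 6 + Q → Q' = 7.375.
Overproduction ΔQ = 7.375 − 5.75 = 1.625; wedge = subsidy = 13.
The triangle = ½ × 1.625 × 13 = $10.56 thousand.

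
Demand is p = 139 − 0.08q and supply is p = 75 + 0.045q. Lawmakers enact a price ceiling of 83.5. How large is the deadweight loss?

Competitive equilibrium: 139 − 0.08q = 75 + 0.045q → q* = 512, p* = 98.04.
At the ceiling p = 83.5, quantity supplied = (83.5 − 75)/0.045 = 188.8889.
Willingness to pay at q' = 188.8889: 139 − 0.08·188.8889 = 123.8889.
Δq = 512 − 188.8889 = 323.1111; wedge = 123.8889 − 83.5 = 40.3889.
Deadweight loss = ½ × 323.1111 × 40.3889 = 6525.05.

6525.05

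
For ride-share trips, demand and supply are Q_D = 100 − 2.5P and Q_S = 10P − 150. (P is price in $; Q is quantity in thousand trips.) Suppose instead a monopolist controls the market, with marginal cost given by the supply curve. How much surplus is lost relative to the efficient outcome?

In inverse form: demand P = 40 − 0.4Q, supply P = 15 + 0.1Q.
Competitive equilibrium: 40 − 0.4Q = 15 + 0.1Q → Q* = 50, P* = 20.
Marginal revenue: MR = 40 − 0.8Q. Set MR = MC: 40 − 0.8Q = 15 + 0.1Q → Q_m = 27.7778.
Price P_m = 40 − 0.4·27.7778 = 28.8889; MC(Q_m) = 15 + 0.1·27.7778 = 17.7778.
Competitive Q* = 50, so ΔQ = 22.2222; wedge = 28.8889 − 17.7778 = 11.1111.
The triangle = ½ × 22.2222 × 11.1111 = $123.46 thousand.

$123.46 thousand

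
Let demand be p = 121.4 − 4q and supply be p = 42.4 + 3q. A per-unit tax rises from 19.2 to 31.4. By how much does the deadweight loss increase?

Competitive equilibrium: 121.4 − 4q = 42.4 + 3q → q* = 11.2857, p* = 76.2571.
For a per-unit tax t: Δq = t/7, so DWL = ½·t·(t/7) = t²/14.
At t = 19.2: DWL = 26.3314. At t = 31.4: DWL = 70.4257.
Increase = 70.4257 − 26.3314 = 44.09.

44.09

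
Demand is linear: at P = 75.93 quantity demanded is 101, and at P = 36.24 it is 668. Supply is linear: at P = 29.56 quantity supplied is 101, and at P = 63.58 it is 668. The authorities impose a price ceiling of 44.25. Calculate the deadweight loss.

Demand slope = (36.24 − 75.93)/(668 − 101) = −0.07, so P = 83 − 0.07Q.
Supply slope = (63.58 − 29.56)/(668 − 101) = 0.06, so P = 23.5 + 0.06Q.
Competitive equilibrium: 83 − 0.07Q = 23.5 + 0.06Q → Q* = 457.6923, P* = 50.9615.
At the ceiling P = 44.25, quantity supplied = (44.25 − 23.5)/0.06 = 345.8333.
Willingness to pay at Q' = 345.8333: 83 − 0.07·345.8333 = 58.7917.
ΔQ = 457.6923 − 345.8333 = 111.859; wedge = 58.7917 − 44.25 = 14.5417.
DWL = ½ × 111.859 × 14.5417 = 813.31.

813.31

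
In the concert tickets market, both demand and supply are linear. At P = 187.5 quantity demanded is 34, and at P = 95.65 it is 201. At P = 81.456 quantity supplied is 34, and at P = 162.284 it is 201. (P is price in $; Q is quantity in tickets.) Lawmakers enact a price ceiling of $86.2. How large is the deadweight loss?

$4448.04

Demand slope = (95.65 − 187.5)/(201 − 34) = −0.55, so P = 206.2 − 0.55Q.
Supply slope = (162.284 − 81.456)/(201 − 34) = 0.484, so P = 65 + 0.484Q.
Competitive equilibrium: 206.2 − 0.55Q = 65 + 0.484Q → Q* = 136.5571, P* = 131.0936.
At the ceiling P = 86.2, quantity supplied = (86.2 − 65)/0.484 = 43.8017.
Willingness to pay at Q' = 43.8017: 206.2 − 0.55·43.8017 = 182.1091.
ΔQ = 136.5571 − 43.8017 = 92.7554; wedge = 182.1091 − 86.2 = 95.9091.
Deadweight loss = ½ × 92.7554 × 95.9091 = $4448.04.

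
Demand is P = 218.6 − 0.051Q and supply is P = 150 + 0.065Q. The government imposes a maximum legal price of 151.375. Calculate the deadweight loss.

18859.11

Competitive equilibrium: 218.6 − 0.051Q = 150 + 0.065Q → Q* = 591.37931, P* = 188.43966.
At the ceiling P = 151.375, quantity supplied = (151.375 − 150)/0.065 = 21.15385.
Willingness to pay at Q' = 21.15385: 218.6 − 0.051·21.15385 = 217.52115.
ΔQ = 591.37931 − 21.15385 = 570.22546; wedge = 217.52115 − 151.375 = 66.14615.
DWL = ½ × 570.22546 × 66.14615 = 18859.11.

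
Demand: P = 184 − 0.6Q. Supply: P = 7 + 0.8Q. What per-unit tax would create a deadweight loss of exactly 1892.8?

Competitive equilibrium: 184 − 0.6Q = 7 + 0.8Q → Q* = 126.4286, P* = 108.1429.
A tax t gives ΔQ = t/1.4 and wedge t, so DWL = t²/2.8.
t²/2.8 = 1892.8 → t² = 5299.84 → t = 72.8.

72.8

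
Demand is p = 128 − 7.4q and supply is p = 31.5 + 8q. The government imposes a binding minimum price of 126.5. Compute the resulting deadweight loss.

Competitive equilibrium: 128 − 7.4q = 31.5 + 8q → q* = 6.2662, p* = 81.6299.
At the floor p = 126.5, quantity demanded = (128 − 126.5)/7.4 = 0.2027.
Sellers' marginal cost at q' = 0.2027: 31.5 + 8·0.2027 = 33.1216.
Δq = 6.2662 − 0.2027 = 6.0635; wedge = 126.5 − 33.1216 = 93.3784.
Welfare loss = ½ × 6.0635 × 93.3784 = 283.10.

283.10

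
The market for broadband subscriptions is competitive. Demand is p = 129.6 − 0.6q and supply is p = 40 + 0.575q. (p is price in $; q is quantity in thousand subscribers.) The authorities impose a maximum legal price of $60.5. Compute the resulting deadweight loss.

Competitive equilibrium: 129.6 − 0.6q = 40 + 0.575q → q* = 76.2553, p* = 83.8468.
At the ceiling p = 60.5, quantity supplied = (60.5 − 40)/0.575 = 35.6522.
Willingness to pay at q' = 35.6522: 129.6 − 0.6·35.6522 = 108.2087.
Δq = 76.2553 − 35.6522 = 40.6031; wedge = 108.2087 − 60.5 = 47.7087.
DWL = ½ × 40.6031 × 47.7087 = $968.56 thousand.

$968.56 thousand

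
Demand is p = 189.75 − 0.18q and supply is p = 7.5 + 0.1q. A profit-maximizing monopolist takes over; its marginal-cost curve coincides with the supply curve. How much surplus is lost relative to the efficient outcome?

9081.89

Competitive equilibrium: 189.75 − 0.18q = 7.5 + 0.1q → q* = 650.8929, p* = 72.5893.
Marginal revenue: MR = 189.75 − 0.36q. Set MR = MC: 189.75 − 0.36q = 7.5 + 0.1q → q_m = 396.1957.
Price p_m = 189.75 − 0.18·396.1957 = 118.4348; MC(q_m) = 7.5 + 0.1·396.1957 = 47.1196.
Competitive q* = 650.8929, so Δq = 254.6972; wedge = 118.4348 − 47.1196 = 71.3152.
Deadweight loss = ½ × 254.6972 × 71.3152 = 9081.89.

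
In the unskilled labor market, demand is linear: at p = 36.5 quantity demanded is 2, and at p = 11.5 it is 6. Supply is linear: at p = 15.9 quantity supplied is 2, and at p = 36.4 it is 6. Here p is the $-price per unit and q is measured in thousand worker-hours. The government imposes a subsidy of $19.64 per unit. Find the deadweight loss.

$16.96 thousand

Demand slope = (11.5 − 36.5)/(6 − 2) = −6.25, so p = 49 − 6.25q.
Supply slope = (36.4 − 15.9)/(6 − 2) = 5.125, so p = 5.65 + 5.125q.
Competitive equilibrium: 49 − 6.25q = 5.65 + 5.125q → q* = 3.811, p* = 25.1813.
The subsidy lowers effective supply by 19.64: p = 5.125q − 13.99.
New quantity: 49 − 6.25q = 5.125q − 13.99 → q' = 5.5376.
Overproduction Δq = 5.5376 − 3.811 = 1.7266; wedge = subsidy = 19.64.
Welfare loss = ½ × 1.7266 × 19.64 = $16.96 thousand.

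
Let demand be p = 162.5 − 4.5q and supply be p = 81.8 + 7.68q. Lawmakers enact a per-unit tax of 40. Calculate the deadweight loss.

65.68

Competitive equilibrium: 162.5 − 4.5q = 81.8 + 7.68q → q* = 6.6256, p* = 132.6847.
With the tax, the buyer price exceeds the seller price by 40: (162.5 − 4.5q) − (81.8 + 7.68q) = 40 → q' = 3.3415.
Δq = 6.6256 − 3.3415 = 3.2841; the wedge equals the tax, 40.
The triangle = ½ × 3.2841 × 40 = 65.68.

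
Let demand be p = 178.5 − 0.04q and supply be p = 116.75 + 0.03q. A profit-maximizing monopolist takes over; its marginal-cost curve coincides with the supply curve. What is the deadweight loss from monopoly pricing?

3601.48

Competitive equilibrium: 178.5 − 0.04q = 116.75 + 0.03q → q* = 882.142857, p* = 143.214286.
Marginal revenue: MR = 178.5 − 0.08q. Set MR = MC: 178.5 − 0.08q = 116.75 + 0.03q → q_m = 561.363636.
Price p_m = 178.5 − 0.04·561.363636 = 156.045455; MC(q_m) = 116.75 + 0.03·561.363636 = 133.590909.
Competitive q* = 882.142857, so Δq = 320.779221; wedge = 156.045455 − 133.590909 = 22.454546.
The triangle = ½ × 320.779221 × 22.454546 = 3601.48.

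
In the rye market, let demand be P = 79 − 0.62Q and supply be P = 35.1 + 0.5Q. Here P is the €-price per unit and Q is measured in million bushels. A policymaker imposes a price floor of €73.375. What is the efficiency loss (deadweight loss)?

€508.17 million

Competitive equilibrium: 79 − 0.62Q = 35.1 + 0.5Q → Q* = 39.1964, P* = 54.6982.
At the floor P = 73.375, quantity demanded = (79 − 73.375)/0.62 = 9.0726.
Sellers' marginal cost at Q' = 9.0726: 35.1 + 0.5·9.0726 = 39.6363.
ΔQ = 39.1964 − 9.0726 = 30.1238; wedge = 73.375 − 39.6363 = 33.7387.
DWL = ½ × 30.1238 × 33.7387 = €508.17 million.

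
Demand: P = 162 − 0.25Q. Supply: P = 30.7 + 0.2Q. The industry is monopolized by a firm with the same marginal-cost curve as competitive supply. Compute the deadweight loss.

Competitive equilibrium: 162 − 0.25Q = 30.7 + 0.2Q → Q* = 291.7778, P* = 89.0556.
Marginal revenue: MR = 162 − 0.5Q. Set MR = MC: 162 − 0.5Q = 30.7 + 0.2Q → Q_m = 187.5714.
Price P_m = 162 − 0.25·187.5714 = 115.1072; MC(Q_m) = 30.7 + 0.2·187.5714 = 68.2143.
Competitive Q* = 291.7778, so ΔQ = 104.2064; wedge = 115.1072 − 68.2143 = 46.8929.
DWL = ½ × 104.2064 × 46.8929 = 2443.27.

2443.27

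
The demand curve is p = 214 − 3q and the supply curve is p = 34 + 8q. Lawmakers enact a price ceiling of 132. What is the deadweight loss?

Competitive equilibrium: 214 − 3q = 34 + 8q → q* = 16.3636, p* = 164.9091.
At the ceiling p = 132, quantity supplied = (132 − 34)/8 = 12.25.
Willingness to pay at q' = 12.25: 214 − 3·12.25 = 177.25.
Δq = 16.3636 − 12.25 = 4.1136; wedge = 177.25 − 132 = 45.25.
Deadweight loss = ½ × 4.1136 × 45.25 = 93.07.

93.07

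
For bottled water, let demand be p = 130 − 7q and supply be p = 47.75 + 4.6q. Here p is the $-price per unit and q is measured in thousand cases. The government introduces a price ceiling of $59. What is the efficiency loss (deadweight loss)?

$125.13 thousand

Competitive equilibrium: 130 − 7q = 47.75 + 4.6q → q* = 7.0905, p* = 80.3664.
At the ceiling p = 59, quantity supplied = (59 − 47.75)/4.6 = 2.4457.
Willingness to pay at q' = 2.4457: 130 − 7·2.4457 = 112.8801.
Δq = 7.0905 − 2.4457 = 4.6448; wedge = 112.8801 − 59 = 53.8801.
DWL = ½ × 4.6448 × 53.8801 = $125.13 thousand.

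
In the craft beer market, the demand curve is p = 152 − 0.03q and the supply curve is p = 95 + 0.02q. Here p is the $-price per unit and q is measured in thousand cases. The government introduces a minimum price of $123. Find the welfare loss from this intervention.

$751.11 thousand

Competitive equilibrium: 152 − 0.03q = 95 + 0.02q → q* = 1140, p* = 117.8.
At the floor p = 123, quantity demanded = (152 − 123)/0.03 = 966.6667.
Sellers' marginal cost at q' = 966.6667: 95 + 0.02·966.6667 = 114.3333.
Δq = 1140 − 966.6667 = 173.3333; wedge = 123 − 114.3333 = 8.6667.
DWL = ½ × 173.3333 × 8.6667 = $751.11 thousand.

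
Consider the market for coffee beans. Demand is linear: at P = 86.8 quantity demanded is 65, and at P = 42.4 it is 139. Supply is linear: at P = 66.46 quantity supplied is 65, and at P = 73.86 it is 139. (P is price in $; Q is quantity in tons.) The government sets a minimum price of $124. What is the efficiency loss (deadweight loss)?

Demand slope = (42.4 − 86.8)/(139 − 65) = −0.6, so P = 125.8 − 0.6Q.
Supply slope = (73.86 − 66.46)/(139 − 65) = 0.1, so P = 59.96 + 0.1Q.
Competitive equilibrium: 125.8 − 0.6Q = 59.96 + 0.1Q → Q* = 94.0571, P* = 69.3657.
At the floor P = 124, quantity demanded = (125.8 − 124)/0.6 = 3.
Sellers' marginal cost at Q' = 3: 59.96 + 0.1·3 = 60.26.
ΔQ = 94.0571 − 3 = 91.0571; wedge = 124 − 60.26 = 63.74.
DWL = ½ × 91.0571 × 63.74 = $2901.99.

$2901.99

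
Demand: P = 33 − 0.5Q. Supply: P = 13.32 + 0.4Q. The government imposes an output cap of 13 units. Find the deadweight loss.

Competitive equilibrium: 33 − 0.5Q = 13.32 + 0.4Q → Q* = 21.8667, P* = 22.0667.
At Q = 13: demand price = 33 − 0.5·13 = 26.5; supply price = 13.32 + 0.4·13 = 18.52.
ΔQ = 21.8667 − 13 = 8.8667; wedge = 26.5 − 18.52 = 7.98.
DWL = ½ × 8.8667 × 7.98 = 35.378.

35.378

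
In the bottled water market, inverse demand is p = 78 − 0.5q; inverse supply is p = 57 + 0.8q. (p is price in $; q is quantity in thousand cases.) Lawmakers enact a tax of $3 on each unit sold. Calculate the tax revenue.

$41.54 thousand

Competitive equilibrium: 78 − 0.5q = 57 + 0.8q → q* = 16.1538, p* = 69.9231.
With the tax, the buyer price exceeds the seller price by 3: (78 − 0.5q) − (57 + 0.8q) = 3 → q' = 13.8462.
Tax revenue = 3 × 13.8462 = $41.54 thousand.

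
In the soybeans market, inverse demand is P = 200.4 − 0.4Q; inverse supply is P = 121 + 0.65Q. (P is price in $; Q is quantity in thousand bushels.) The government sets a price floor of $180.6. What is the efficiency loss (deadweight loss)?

Competitive equilibrium: 200.4 − 0.4Q = 121 + 0.65Q → Q* = 75.619, P* = 170.1524.
At the floor P = 180.6, quantity demanded = (200.4 − 180.6)/0.4 = 49.5.
Sellers' marginal cost at Q' = 49.5: 121 + 0.65·49.5 = 153.175.
ΔQ = 75.619 − 49.5 = 26.119; wedge = 180.6 − 153.175 = 27.425.
Welfare loss = ½ × 26.119 × 27.425 = $358.16 thousand.

$358.16 thousand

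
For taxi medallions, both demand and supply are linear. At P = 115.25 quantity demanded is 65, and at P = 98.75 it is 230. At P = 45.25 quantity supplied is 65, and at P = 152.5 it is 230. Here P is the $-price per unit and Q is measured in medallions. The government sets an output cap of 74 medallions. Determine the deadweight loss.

Demand slope = (98.75 − 115.25)/(230 − 65) = −0.1, so P = 121.75 − 0.1Q.
Supply slope = (152.5 − 45.25)/(230 − 65) = 0.65, so P = 3 + 0.65Q.
Competitive equilibrium: 121.75 − 0.1Q = 3 + 0.65Q → Q* = 158.3333, P* = 105.9167.
At Q = 74: demand price = 121.75 − 0.1·74 = 114.35; supply price = 3 + 0.65·74 = 51.1.
ΔQ = 158.3333 − 74 = 84.3333; wedge = 114.35 − 51.1 = 63.25.
Welfare loss = ½ × 84.3333 × 63.25 = $2667.04.

$2667.04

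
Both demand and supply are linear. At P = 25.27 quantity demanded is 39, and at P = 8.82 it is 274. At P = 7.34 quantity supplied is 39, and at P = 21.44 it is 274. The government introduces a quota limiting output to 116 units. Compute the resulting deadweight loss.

241.26

Demand slope = (8.82 − 25.27)/(274 − 39) = −0.07, so P = 28 − 0.07Q.
Supply slope = (21.44 − 7.34)/(274 − 39) = 0.06, so P = 5 + 0.06Q.
Competitive equilibrium: 28 − 0.07Q = 5 + 0.06Q → Q* = 176.9231, P* = 15.6154.
At Q = 116: demand price = 28 − 0.07·116 = 19.88; supply price = 5 + 0.06·116 = 11.96.
ΔQ = 176.9231 − 116 = 60.9231; wedge = 19.88 − 11.96 = 7.92.
Deadweight loss = ½ × 60.9231 × 7.92 = 241.26.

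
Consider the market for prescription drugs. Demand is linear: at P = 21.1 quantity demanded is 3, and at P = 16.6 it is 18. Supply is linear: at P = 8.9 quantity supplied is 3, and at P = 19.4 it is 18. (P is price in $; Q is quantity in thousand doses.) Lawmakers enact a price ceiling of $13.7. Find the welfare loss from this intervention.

$14.27 thousand

Demand slope = (16.6 − 21.1)/(18 − 3) = −0.3, so P = 22 − 0.3Q.
Supply slope = (19.4 − 8.9)/(18 − 3) = 0.7, so P = 6.8 + 0.7Q.
Competitive equilibrium: 22 − 0.3Q = 6.8 + 0.7Q → Q* = 15.2, P* = 17.44.
At the ceiling P = 13.7, quantity supplied = (13.7 − 6.8)/0.7 = 9.8571.
Willingness to pay at Q' = 9.8571: 22 − 0.3·9.8571 = 19.0429.
ΔQ = 15.2 − 9.8571 = 5.3429; wedge = 19.0429 − 13.7 = 5.3429.
DWL = ½ × 5.3429 × 5.3429 = $14.27 thousand.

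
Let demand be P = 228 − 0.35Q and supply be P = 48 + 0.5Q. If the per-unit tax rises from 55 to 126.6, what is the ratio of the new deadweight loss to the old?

Competitive equilibrium: 228 − 0.35Q = 48 + 0.5Q → Q* = 211.7647, P* = 153.8824.
For a per-unit tax t: ΔQ = t/0.85, so DWL = ½·t·(t/0.85) = t²/1.7.
At t = 55: DWL = 1779.412. At t = 126.6: DWL = 9427.976.
Ratio = (126.6/55)² = 5.298.

5.298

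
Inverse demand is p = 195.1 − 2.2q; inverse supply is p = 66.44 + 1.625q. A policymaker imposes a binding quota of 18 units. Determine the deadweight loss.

Competitive equilibrium: 195.1 − 2.2q = 66.44 + 1.625q → q* = 33.6366, p* = 121.0995.
At q = 18: demand price = 195.1 − 2.2·18 = 155.5; supply price = 66.44 + 1.625·18 = 95.69.
Δq = 33.6366 − 18 = 15.6366; wedge = 155.5 − 95.69 = 59.81.
Welfare loss = ½ × 15.6366 × 59.81 = 467.61.

467.61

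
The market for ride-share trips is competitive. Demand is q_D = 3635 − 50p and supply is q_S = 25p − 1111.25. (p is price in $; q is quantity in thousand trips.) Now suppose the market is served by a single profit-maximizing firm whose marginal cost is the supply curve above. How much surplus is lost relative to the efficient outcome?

$415.66 thousand

In inverse form: demand p = 72.7 − 0.02q, supply p = 44.45 + 0.04q.
Competitive equilibrium: 72.7 − 0.02q = 44.45 + 0.04q → q* = 470.8333, p* = 63.2833.
Marginal revenue: MR = 72.7 − 0.04q. Set MR = MC: 72.7 − 0.04q = 44.45 + 0.04q → q_m = 353.125.
Price p_m = 72.7 − 0.02·353.125 = 65.6375; MC(q_m) = 44.45 + 0.04·353.125 = 58.575.
Competitive q* = 470.8333, so Δq = 117.7083; wedge = 65.6375 − 58.575 = 7.0625.
Welfare loss = ½ × 117.7083 × 7.0625 = $415.66 thousand.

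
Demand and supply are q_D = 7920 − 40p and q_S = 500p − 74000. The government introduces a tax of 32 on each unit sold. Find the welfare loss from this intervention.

18962.96

In inverse form: demand p = 198 − 0.025q, supply p = 148 + 0.002q.
Competitive equilibrium: 198 − 0.025q = 148 + 0.002q → q* = 1851.8519, p* = 151.7037.
With the tax, the buyer price exceeds the seller price by 32: (198 − 0.025q) − (148 + 0.002q) = 32 → q' = 666.6667.
Δq = 1851.8519 − 666.6667 = 1185.1852; the wedge equals the tax, 32.
The triangle = ½ × 1185.1852 × 32 = 18962.96.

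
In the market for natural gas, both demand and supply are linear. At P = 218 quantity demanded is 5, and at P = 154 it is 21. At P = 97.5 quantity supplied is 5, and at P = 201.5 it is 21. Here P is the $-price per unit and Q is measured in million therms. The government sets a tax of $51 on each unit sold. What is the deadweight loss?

$123.86 million

Demand slope = (154 − 218)/(21 − 5) = −4, so P = 238 − 4Q.
Supply slope = (201.5 − 97.5)/(21 − 5) = 6.5, so P = 65 + 6.5Q.
Competitive equilibrium: 238 − 4Q = 65 + 6.5Q → Q* = 16.4762, P* = 172.0952.
With the tax, the buyer price exceeds the seller price by 51: (238 − 4Q) − (65 + 6.5Q) = 51 → Q' = 11.619.
ΔQ = 16.4762 − 11.619 = 4.8572; the wedge equals the tax, 51.
Welfare loss = ½ × 4.8572 × 51 = $123.86 million.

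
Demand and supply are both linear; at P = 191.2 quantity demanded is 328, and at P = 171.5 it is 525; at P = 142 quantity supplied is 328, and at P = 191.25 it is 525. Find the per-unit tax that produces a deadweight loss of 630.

Demand slope = (171.5 − 191.2)/(525 − 328) = −0.1, so P = 224 − 0.1Q.
Supply slope = (191.25 − 142)/(525 − 328) = 0.25, so P = 60 + 0.25Q.
Competitive equilibrium: 224 − 0.1Q = 60 + 0.25Q → Q* = 468.5714, P* = 177.1429.
A tax t gives ΔQ = t/0.35 and wedge t, so DWL = t²/0.7.
t²/0.7 = 630 → t² = 441 → t = 21.

21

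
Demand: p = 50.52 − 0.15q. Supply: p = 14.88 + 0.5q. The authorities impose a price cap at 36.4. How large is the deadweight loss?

45.18

Competitive equilibrium: 50.52 − 0.15q = 14.88 + 0.5q → q* = 54.8308, p* = 42.2954.
At the ceiling p = 36.4, quantity supplied = (36.4 − 14.88)/0.5 = 43.04.
Willingness to pay at q' = 43.04: 50.52 − 0.15·43.04 = 44.064.
Δq = 54.8308 − 43.04 = 11.7908; wedge = 44.064 − 36.4 = 7.664.
Welfare loss = ½ × 11.7908 × 7.664 = 45.18.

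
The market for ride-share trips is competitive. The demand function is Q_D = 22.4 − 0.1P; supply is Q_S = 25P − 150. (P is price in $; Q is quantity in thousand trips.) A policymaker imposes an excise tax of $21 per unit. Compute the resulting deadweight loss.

In inverse form: demand P = 224 − 10Q, supply P = 6 + 0.04Q.
Competitive equilibrium: 224 − 10Q = 6 + 0.04Q → Q* = 21.7131, P* = 6.8685.
With the tax, the buyer price exceeds the seller price by 21: (224 − 10Q) − (6 + 0.04Q) = 21 → Q' = 19.6215.
ΔQ = 21.7131 − 19.6215 = 2.0916; the wedge equals the tax, 21.
Deadweight loss = ½ × 2.0916 × 21 = $21.96 thousand.

$21.96 thousand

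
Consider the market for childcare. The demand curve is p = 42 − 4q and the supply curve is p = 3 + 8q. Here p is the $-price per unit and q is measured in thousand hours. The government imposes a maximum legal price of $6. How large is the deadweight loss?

$49.59 thousand

Competitive equilibrium: 42 − 4q = 3 + 8q → q* = 3.25, p* = 29.
At the ceiling p = 6, quantity supplied = (6 − 3)/8 = 0.375.
Willingness to pay at q' = 0.375: 42 − 4·0.375 = 40.5.
Δq = 3.25 − 0.375 = 2.875; wedge = 40.5 − 6 = 34.5.
The triangle = ½ × 2.875 × 34.5 = $49.59 thousand.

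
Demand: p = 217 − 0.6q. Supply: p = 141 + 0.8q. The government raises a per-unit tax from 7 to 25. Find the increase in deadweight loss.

205.71

Competitive equilibrium: 217 − 0.6q = 141 + 0.8q → q* = 54.2857, p* = 184.4286.
For a per-unit tax t: Δq = t/1.4, so DWL = ½·t·(t/1.4) = t²/2.8.
At t = 7: DWL = 17.5. At t = 25: DWL = 223.214.
Increase = 223.214 − 17.5 = 205.71.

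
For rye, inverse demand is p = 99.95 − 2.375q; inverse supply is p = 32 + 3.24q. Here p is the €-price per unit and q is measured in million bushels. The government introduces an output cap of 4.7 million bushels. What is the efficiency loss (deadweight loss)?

Competitive equilibrium: 99.95 − 2.375q = 32 + 3.24q → q* = 12.1015, p* = 71.2089.
At q = 4.7: demand price = 99.95 − 2.375·4.7 = 88.7875; supply price = 32 + 3.24·4.7 = 47.228.
Δq = 12.1015 − 4.7 = 7.4015; wedge = 88.7875 − 47.228 = 41.5595.
Welfare loss = ½ × 7.4015 × 41.5595 = €153.80 million.

€153.80 million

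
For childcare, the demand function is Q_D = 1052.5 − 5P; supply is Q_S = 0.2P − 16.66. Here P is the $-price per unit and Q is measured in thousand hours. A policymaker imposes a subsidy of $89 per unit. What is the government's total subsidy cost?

In inverse form: demand P = 210.5 − 0.2Q, supply P = 83.3 + 5Q.
Competitive equilibrium: 210.5 − 0.2Q = 83.3 + 5Q → Q* = 24.46154, P* = 205.60769.
The subsidy lowers effective supply by 89: P = 5Q − 5.7.
New quantity: 210.5 − 0.2Q = 5Q − 5.7 → Q' = 41.57692.
Total subsidy cost = 89 × 41.57692 = $3700.35 thousand.

$3700.35 thousand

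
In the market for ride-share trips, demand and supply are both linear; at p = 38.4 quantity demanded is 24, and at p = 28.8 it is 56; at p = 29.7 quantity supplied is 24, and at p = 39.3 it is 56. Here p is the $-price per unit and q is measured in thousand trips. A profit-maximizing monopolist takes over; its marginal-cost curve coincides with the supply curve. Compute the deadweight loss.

Demand slope = (28.8 − 38.4)/(56 − 24) = −0.3, so p = 45.6 − 0.3q.
Supply slope = (39.3 − 29.7)/(56 − 24) = 0.3, so p = 22.5 + 0.3q.
Competitive equilibrium: 45.6 − 0.3q = 22.5 + 0.3q → q* = 38.5, p* = 34.05.
Marginal revenue: MR = 45.6 − 0.6q. Set MR = MC: 45.6 − 0.6q = 22.5 + 0.3q → q_m = 25.6667.
Price p_m = 45.6 − 0.3·25.6667 = 37.9; MC(q_m) = 22.5 + 0.3·25.6667 = 30.2.
Competitive q* = 38.5, so Δq = 12.8333; wedge = 37.9 − 30.2 = 7.7.
Welfare loss = ½ × 12.8333 × 7.7 = $49.41 thousand.

$49.41 thousand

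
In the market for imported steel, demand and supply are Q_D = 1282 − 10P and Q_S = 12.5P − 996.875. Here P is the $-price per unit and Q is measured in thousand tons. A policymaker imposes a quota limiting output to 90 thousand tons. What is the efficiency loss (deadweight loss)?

$2889.06 thousand

In inverse form: demand P = 128.2 − 0.1Q, supply P = 79.75 + 0.08Q.
Competitive equilibrium: 128.2 − 0.1Q = 79.75 + 0.08Q → Q* = 269.1667, P* = 101.2833.
At Q = 90: demand price = 128.2 − 0.1·90 = 119.2; supply price = 79.75 + 0.08·90 = 86.95.
ΔQ = 269.1667 − 90 = 179.1667; wedge = 119.2 − 86.95 = 32.25.
Deadweight loss = ½ × 179.1667 × 32.25 = $2889.06 thousand.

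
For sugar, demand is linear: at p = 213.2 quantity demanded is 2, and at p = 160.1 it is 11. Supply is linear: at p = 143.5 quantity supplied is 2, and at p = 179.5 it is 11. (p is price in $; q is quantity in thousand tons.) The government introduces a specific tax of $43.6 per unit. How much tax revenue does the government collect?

Demand slope = (160.1 − 213.2)/(11 − 2) = −5.9, so p = 225 − 5.9q.
Supply slope = (179.5 − 143.5)/(11 − 2) = 4, so p = 135.5 + 4q.
Competitive equilibrium: 225 − 5.9q = 135.5 + 4q → q* = 9.0404, p* = 171.6616.
With the tax, the buyer price exceeds the seller price by 43.6: (225 − 5.9q) − (135.5 + 4q) = 43.6 → q' = 4.6364.
Tax revenue = 43.6 × 4.6364 = $202.15 thousand.

$202.15 thousand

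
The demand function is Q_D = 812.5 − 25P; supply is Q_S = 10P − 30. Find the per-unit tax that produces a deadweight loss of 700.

14

In inverse form: demand P = 32.5 − 0.04Q, supply P = 3 + 0.1Q.
Competitive equilibrium: 32.5 − 0.04Q = 3 + 0.1Q → Q* = 210.7143, P* = 24.0714.
A tax t gives ΔQ = t/0.14 and wedge t, so DWL = t²/0.28.
t²/0.28 = 700 → t² = 196 → t = 14.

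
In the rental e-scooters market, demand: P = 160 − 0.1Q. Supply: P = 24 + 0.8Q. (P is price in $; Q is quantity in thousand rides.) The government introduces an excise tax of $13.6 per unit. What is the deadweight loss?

Competitive equilibrium: 160 − 0.1Q = 24 + 0.8Q → Q* = 151.1111, P* = 144.8889.
With the tax, the buyer price exceeds the seller price by 13.6: (160 − 0.1Q) − (24 + 0.8Q) = 13.6 → Q' = 136.
ΔQ = 151.1111 − 136 = 15.1111; the wedge equals the tax, 13.6.
Welfare loss = ½ × 15.1111 × 13.6 = $102.76 thousand.

$102.76 thousand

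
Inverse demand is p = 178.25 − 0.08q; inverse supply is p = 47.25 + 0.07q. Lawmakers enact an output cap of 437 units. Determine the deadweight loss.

Competitive equilibrium: 178.25 − 0.08q = 47.25 + 0.07q → q* = 873.3333, p* = 108.3833.
At q = 437: demand price = 178.25 − 0.08·437 = 143.29; supply price = 47.25 + 0.07·437 = 77.84.
Δq = 873.3333 − 437 = 436.3333; wedge = 143.29 − 77.84 = 65.45.
Deadweight loss = ½ × 436.3333 × 65.45 = 14279.01.

14279.01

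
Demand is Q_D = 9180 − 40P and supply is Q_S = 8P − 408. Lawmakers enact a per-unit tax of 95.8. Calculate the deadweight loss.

In inverse form: demand P = 229.5 − 0.025Q, supply P = 51 + 0.125Q.
Competitive equilibrium: 229.5 − 0.025Q = 51 + 0.125Q → Q* = 1190, P* = 199.75.
With the tax, the buyer price exceeds the seller price by 95.8: (229.5 − 0.025Q) − (51 + 0.125Q) = 95.8 → Q' = 551.3333.
ΔQ = 1190 − 551.3333 = 638.6667; the wedge equals the tax, 95.8.
The triangle = ½ × 638.6667 × 95.8 = 30592.13.

30592.13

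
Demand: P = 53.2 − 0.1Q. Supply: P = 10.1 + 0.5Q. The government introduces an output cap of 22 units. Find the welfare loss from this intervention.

Competitive equilibrium: 53.2 − 0.1Q = 10.1 + 0.5Q → Q* = 71.8333, P* = 46.0167.
At Q = 22: demand price = 53.2 − 0.1·22 = 51; supply price = 10.1 + 0.5·22 = 21.1.
ΔQ = 71.8333 − 22 = 49.8333; wedge = 51 − 21.1 = 29.9.
Welfare loss = ½ × 49.8333 × 29.9 = 745.01.

745.01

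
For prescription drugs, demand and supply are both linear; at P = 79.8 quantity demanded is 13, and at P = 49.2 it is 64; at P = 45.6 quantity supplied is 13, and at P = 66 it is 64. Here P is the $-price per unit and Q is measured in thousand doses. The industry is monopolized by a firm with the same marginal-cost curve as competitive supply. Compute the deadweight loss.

$156.645 thousand

Demand slope = (49.2 − 79.8)/(64 − 13) = −0.6, so P = 87.6 − 0.6Q.
Supply slope = (66 − 45.6)/(64 − 13) = 0.4, so P = 40.4 + 0.4Q.
Competitive equilibrium: 87.6 − 0.6Q = 40.4 + 0.4Q → Q* = 47.2, P* = 59.28.
Marginal revenue: MR = 87.6 − 1.2Q. Set MR = MC: 87.6 − 1.2Q = 40.4 + 0.4Q → Q_m = 29.5.
Price P_m = 87.6 − 0.6·29.5 = 69.9; MC(Q_m) = 40.4 + 0.4·29.5 = 52.2.
Competitive Q* = 47.2, so ΔQ = 17.7; wedge = 69.9 − 52.2 = 17.7.
The triangle = ½ × 17.7 × 17.7 = $156.645 thousand.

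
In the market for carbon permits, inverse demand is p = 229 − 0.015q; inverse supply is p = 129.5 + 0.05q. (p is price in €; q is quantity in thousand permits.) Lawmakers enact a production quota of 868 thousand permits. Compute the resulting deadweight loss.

Competitive equilibrium: 229 − 0.015q = 129.5 + 0.05q → q* = 1530.7692, p* = 206.0385.
At q = 868: demand price = 229 − 0.015·868 = 215.98; supply price = 129.5 + 0.05·868 = 172.9.
Δq = 1530.7692 − 868 = 662.7692; wedge = 215.98 − 172.9 = 43.08.
DWL = ½ × 662.7692 × 43.08 = €14276.05 thousand.

€14276.05 thousand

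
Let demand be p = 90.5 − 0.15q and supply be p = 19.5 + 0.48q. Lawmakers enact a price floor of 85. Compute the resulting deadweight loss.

Competitive equilibrium: 90.5 − 0.15q = 19.5 + 0.48q → q* = 112.6984, p* = 73.5952.
At the floor p = 85, quantity demanded = (90.5 − 85)/0.15 = 36.6667.
Sellers' marginal cost at q' = 36.6667: 19.5 + 0.48·36.6667 = 37.1.
Δq = 112.6984 − 36.6667 = 76.0317; wedge = 85 − 37.1 = 47.9.
The triangle = ½ × 76.0317 × 47.9 = 1820.96.

1820.96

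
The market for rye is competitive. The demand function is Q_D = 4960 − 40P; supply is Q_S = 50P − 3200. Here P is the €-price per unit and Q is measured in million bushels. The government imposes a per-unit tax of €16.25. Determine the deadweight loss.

€2934.03 million

In inverse form: demand P = 124 − 0.025Q, supply P = 64 + 0.02Q.
Competitive equilibrium: 124 − 0.025Q = 64 + 0.02Q → Q* = 1333.3333, P* = 90.6667.
With the tax, the buyer price exceeds the seller price by 16.25: (124 − 0.025Q) − (64 + 0.02Q) = 16.25 → Q' = 972.2222.
ΔQ = 1333.3333 − 972.2222 = 361.1111; the wedge equals the tax, 16.25.
Deadweight loss = ½ × 361.1111 × 16.25 = €2934.03 million.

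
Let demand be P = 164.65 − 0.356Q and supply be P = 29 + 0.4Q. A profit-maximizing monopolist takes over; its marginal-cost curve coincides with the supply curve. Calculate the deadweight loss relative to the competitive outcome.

1247.32

Competitive equilibrium: 164.65 − 0.356Q = 29 + 0.4Q → Q* = 179.4312, P* = 100.7725.
Marginal revenue: MR = 164.65 − 0.712Q. Set MR = MC: 164.65 − 0.712Q = 29 + 0.4Q → Q_m = 121.9874.
Price P_m = 164.65 − 0.356·121.9874 = 121.2225; MC(Q_m) = 29 + 0.4·121.9874 = 77.795.
Competitive Q* = 179.4312, so ΔQ = 57.4438; wedge = 121.2225 − 77.795 = 43.4275.
DWL = ½ × 57.4438 × 43.4275 = 1247.32.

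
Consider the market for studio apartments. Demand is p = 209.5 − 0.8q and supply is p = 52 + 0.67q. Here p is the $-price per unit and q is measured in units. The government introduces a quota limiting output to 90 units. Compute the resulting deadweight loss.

$216

Competitive equilibrium: 209.5 − 0.8q = 52 + 0.67q → q* = 107.1429, p* = 123.7857.
At q = 90: demand price = 209.5 − 0.8·90 = 137.5; supply price = 52 + 0.67·90 = 112.3.
Δq = 107.1429 − 90 = 17.1429; wedge = 137.5 − 112.3 = 25.2.
DWL = ½ × 17.1429 × 25.2 = $216.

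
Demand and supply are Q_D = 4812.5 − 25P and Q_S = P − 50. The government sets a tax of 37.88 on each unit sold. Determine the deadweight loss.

689.85

In inverse form: demand P = 192.5 − 0.04Q, supply P = 50 + Q.
Competitive equilibrium: 192.5 − 0.04Q = 50 + Q → Q* = 137.0192, P* = 187.0192.
With the tax, the buyer price exceeds the seller price by 37.88: (192.5 − 0.04Q) − (50 + Q) = 37.88 → Q' = 100.5962.
ΔQ = 137.0192 − 100.5962 = 36.423; the wedge equals the tax, 37.88.
Welfare loss = ½ × 36.423 × 37.88 = 689.85.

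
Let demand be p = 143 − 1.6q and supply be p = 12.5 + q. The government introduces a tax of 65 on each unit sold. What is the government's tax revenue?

1637.50

Competitive equilibrium: 143 − 1.6q = 12.5 + q → q* = 50.1923, p* = 62.6923.
With the tax, the buyer price exceeds the seller price by 65: (143 − 1.6q) − (12.5 + q) = 65 → q' = 25.1923.
Tax revenue = 65 × 25.1923 = 1637.50.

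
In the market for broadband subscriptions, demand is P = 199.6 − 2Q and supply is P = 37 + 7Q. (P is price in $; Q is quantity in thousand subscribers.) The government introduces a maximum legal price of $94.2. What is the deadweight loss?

$440.62 thousand

Competitive equilibrium: 199.6 − 2Q = 37 + 7Q → Q* = 18.0667, P* = 163.4667.
At the ceiling P = 94.2, quantity supplied = (94.2 − 37)/7 = 8.1714.
Willingness to pay at Q' = 8.1714: 199.6 − 2·8.1714 = 183.2572.
ΔQ = 18.0667 − 8.1714 = 9.8953; wedge = 183.2572 − 94.2 = 89.0572.
DWL = ½ × 9.8953 × 89.0572 = $440.62 thousand.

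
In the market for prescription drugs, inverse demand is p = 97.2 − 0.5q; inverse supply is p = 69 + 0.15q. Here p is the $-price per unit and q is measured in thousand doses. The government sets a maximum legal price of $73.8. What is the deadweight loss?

$42.12 thousand

Competitive equilibrium: 97.2 − 0.5q = 69 + 0.15q → q* = 43.3846, p* = 75.5077.
At the ceiling p = 73.8, quantity supplied = (73.8 − 69)/0.15 = 32.
Willingness to pay at q' = 32: 97.2 − 0.5·32 = 81.2.
Δq = 43.3846 − 32 = 11.3846; wedge = 81.2 − 73.8 = 7.4.
DWL = ½ × 11.3846 × 7.4 = $42.12 thousand.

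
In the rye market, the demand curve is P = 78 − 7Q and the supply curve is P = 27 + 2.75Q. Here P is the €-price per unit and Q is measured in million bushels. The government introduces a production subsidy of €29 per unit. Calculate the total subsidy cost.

Competitive equilibrium: 78 − 7Q = 27 + 2.75Q → Q* = 5.2308, P* = 41.3846.
The subsidy lowers effective supply by 29: P = 2.75Q − 2.
New quantity: 78 − 7Q = 2.75Q − 2 → Q' = 8.2051.
Total subsidy cost = 29 × 8.2051 = €237.95 million.

€237.95 million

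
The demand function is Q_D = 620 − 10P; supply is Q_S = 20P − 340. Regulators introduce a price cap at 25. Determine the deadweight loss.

1470

In inverse form: demand P = 62 − 0.1Q, supply P = 17 + 0.05Q.
Competitive equilibrium: 62 − 0.1Q = 17 + 0.05Q → Q* = 300, P* = 32.
At the ceiling P = 25, quantity supplied = (25 − 17)/0.05 = 160.
Willingness to pay at Q' = 160: 62 − 0.1·160 = 46.
ΔQ = 300 − 160 = 140; wedge = 46 − 25 = 21.
The triangle = ½ × 140 × 21 = 1470.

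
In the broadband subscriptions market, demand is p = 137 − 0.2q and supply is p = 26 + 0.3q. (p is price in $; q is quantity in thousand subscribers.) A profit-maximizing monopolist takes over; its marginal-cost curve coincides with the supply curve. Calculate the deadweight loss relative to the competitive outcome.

Competitive equilibrium: 137 − 0.2q = 26 + 0.3q → q* = 222, p* = 92.6.
Marginal revenue: MR = 137 − 0.4q. Set MR = MC: 137 − 0.4q = 26 + 0.3q → q_m = 158.5714.
Price p_m = 137 − 0.2·158.5714 = 105.2857; MC(q_m) = 26 + 0.3·158.5714 = 73.5714.
Competitive q* = 222, so Δq = 63.4286; wedge = 105.2857 − 73.5714 = 31.7143.
The triangle = ½ × 63.4286 × 31.7143 = $1005.80 thousand.

$1005.80 thousand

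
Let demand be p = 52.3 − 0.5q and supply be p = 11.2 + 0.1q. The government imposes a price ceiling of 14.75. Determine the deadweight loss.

Competitive equilibrium: 52.3 − 0.5q = 11.2 + 0.1q → q* = 68.5, p* = 18.05.
At the ceiling p = 14.75, quantity supplied = (14.75 − 11.2)/0.1 = 35.5.
Willingness to pay at q' = 35.5: 52.3 − 0.5·35.5 = 34.55.
Δq = 68.5 − 35.5 = 33; wedge = 34.55 − 14.75 = 19.8.
Welfare loss = ½ × 33 × 19.8 = 326.70.

326.70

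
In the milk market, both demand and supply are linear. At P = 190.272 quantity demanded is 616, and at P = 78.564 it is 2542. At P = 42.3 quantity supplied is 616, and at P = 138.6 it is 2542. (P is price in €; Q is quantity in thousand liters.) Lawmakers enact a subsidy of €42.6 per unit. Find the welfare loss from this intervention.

Demand slope = (78.564 − 190.272)/(2542 − 616) = −0.058, so P = 226 − 0.058Q.
Supply slope = (138.6 − 42.3)/(2542 − 616) = 0.05, so P = 11.5 + 0.05Q.
Competitive equilibrium: 226 − 0.058Q = 11.5 + 0.05Q → Q* = 1986.1111, P* = 110.8056.
The subsidy lowers effective supply by 42.6: P = 0.05Q − 31.1.
New quantity: 226 − 0.058Q = 0.05Q − 31.1 → Q' = 2380.5556.
Overproduction ΔQ = 2380.5556 − 1986.1111 = 394.4445; wedge = subsidy = 42.6.
Welfare loss = ½ × 394.4445 × 42.6 = €8401.67 thousand.

€8401.67 thousand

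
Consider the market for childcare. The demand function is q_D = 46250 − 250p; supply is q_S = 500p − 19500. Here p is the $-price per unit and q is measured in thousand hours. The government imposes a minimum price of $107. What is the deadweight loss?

$70083.33 thousand

In inverse form: demand p = 185 − 0.004q, supply p = 39 + 0.002q.
Competitive equilibrium: 185 − 0.004q = 39 + 0.002q → q* = 24333.3333, p* = 87.6667.
At the floor p = 107, quantity demanded = (185 − 107)/0.004 = 19500.
Sellers' marginal cost at q' = 19500: 39 + 0.002·19500 = 78.
Δq = 24333.3333 − 19500 = 4833.3333; wedge = 107 − 78 = 29.
The triangle = ½ × 4833.3333 × 29 = $70083.33 thousand.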